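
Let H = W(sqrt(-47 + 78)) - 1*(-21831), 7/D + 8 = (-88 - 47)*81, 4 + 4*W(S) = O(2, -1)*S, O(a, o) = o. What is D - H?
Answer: -238885697/10943 + sqrt(31)/4 ≈ -21829.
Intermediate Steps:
W(S) = -1 - S/4 (W(S) = -1 + (-S)/4 = -1 - S/4)
D = -7/10943 (D = 7/(-8 + (-88 - 47)*81) = 7/(-8 - 135*81) = 7/(-8 - 10935) = 7/(-10943) = 7*(-1/10943) = -7/10943 ≈ -0.00063968)
H = 21830 - sqrt(31)/4 (H = (-1 - sqrt(-47 + 78)/4) - 1*(-21831) = (-1 - sqrt(31)/4) + 21831 = 21830 - sqrt(31)/4 ≈ 21829.)
D - H = -7/10943 - (21830 - sqrt(31)/4) = -7/10943 + (-21830 + sqrt(31)/4) = -238885697/10943 + sqrt(31)/4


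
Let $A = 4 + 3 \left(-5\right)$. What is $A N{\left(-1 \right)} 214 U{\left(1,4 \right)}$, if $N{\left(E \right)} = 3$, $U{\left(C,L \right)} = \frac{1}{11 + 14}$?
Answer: $- \frac{7062}{25} \approx -282.48$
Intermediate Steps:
$U{\left(C,L \right)} = \frac{1}{25}$
$A = -11$ ($A = 4 - 15 = -11$)
$A N{\left(-1 \right)} 214 U{\left(1,4 \right)} = \left(-11\right) 3 \cdot 214 \cdot \frac{1}{25} = \left(-33\right) 214 \cdot \frac{1}{25} = \left(-7062\right) \frac{1}{25} = - \frac{7062}{25}$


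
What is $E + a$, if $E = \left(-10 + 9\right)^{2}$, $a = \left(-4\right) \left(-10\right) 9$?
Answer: $361$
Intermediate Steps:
$a = 360$ ($a = 40 \cdot 9 = 360$)
$E = 1$ ($E = \left(-1\right)^{2} = 1$)
$E + a = 1 + 360 = 361$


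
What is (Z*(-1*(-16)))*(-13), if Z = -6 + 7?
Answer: -208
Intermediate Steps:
Z = 1
(Z*(-1*(-16)))*(-13) = (1*(-1*(-16)))*(-13) = (1*16)*(-13) = 16*(-13) = -208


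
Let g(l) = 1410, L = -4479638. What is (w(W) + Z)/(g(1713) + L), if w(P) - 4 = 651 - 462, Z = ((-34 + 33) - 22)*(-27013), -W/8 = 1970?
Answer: -155373/1119557 ≈ -0.13878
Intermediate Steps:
W = -15760 (W = -8*1970 = -15760)
Z = 621299 (Z = (-1 - 22)*(-27013) = -23*(-27013) = 621299)
w(P) = 193 (w(P) = 4 + (651 - 462) = 4 + 189 = 193)
(w(W) + Z)/(g(1713) + L) = (193 + 621299)/(1410 - 4479638) = 621492/(-4478228) = 621492*(-1/4478228) = -155373/1119557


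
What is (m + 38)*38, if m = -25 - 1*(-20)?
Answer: 1254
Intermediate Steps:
m = -5 (m = -25 + 20 = -5)
(m + 38)*38 = (-5 + 38)*38 = 33*38 = 1254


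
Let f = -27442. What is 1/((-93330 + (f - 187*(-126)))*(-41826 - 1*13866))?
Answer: 1/5413819320 ≈ 1.8471e-10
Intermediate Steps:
1/((-93330 + (f - 187*(-126)))*(-41826 - 1*13866)) = 1/((-93330 + (-27442 - 187*(-126)))*(-41826 - 1*13866)) = 1/((-93330 + (-27442 - 1*(-23562)))*(-41826 - 13866)) = 1/((-93330 + (-27442 + 23562))*(-55692)) = -1/55692/(-93330 - 3880) = -1/55692/(-97210) = -1/97210*(-1/55692) = 1/5413819320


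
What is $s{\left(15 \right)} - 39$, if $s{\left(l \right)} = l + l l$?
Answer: $201$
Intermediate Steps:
$s{\left(l \right)} = l + l^{2}$
$s{\left(15 \right)} - 39 = 15 \left(1 + 15\right) - 39 = 15 \cdot 16 - 39 = 240 - 39 = 201$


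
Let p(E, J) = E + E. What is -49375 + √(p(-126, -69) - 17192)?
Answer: -49375 + 14*I*√89 ≈ -49375.0 + 132.08*I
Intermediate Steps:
p(E, J) = 2*E
-49375 + √(p(-126, -69) - 17192) = -49375 + √(2*(-126) - 17192) = -49375 + √(-252 - 17192) = -49375 + √(-17444) = -49375 + 14*I*√89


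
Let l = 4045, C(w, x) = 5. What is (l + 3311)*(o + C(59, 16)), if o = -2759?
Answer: -20258424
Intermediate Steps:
(l + 3311)*(o + C(59, 16)) = (4045 + 3311)*(-2759 + 5) = 7356*(-2754) = -20258424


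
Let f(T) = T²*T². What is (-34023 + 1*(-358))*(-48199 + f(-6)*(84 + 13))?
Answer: -2664974453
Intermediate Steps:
f(T) = T⁴
(-34023 + 1*(-358))*(-48199 + f(-6)*(84 + 13)) = (-34023 + 1*(-358))*(-48199 + (-6)⁴*(84 + 13)) = (-34023 - 358)*(-48199 + 1296*97) = -34381*(-48199 + 125712) = -34381*77513 = -2664974453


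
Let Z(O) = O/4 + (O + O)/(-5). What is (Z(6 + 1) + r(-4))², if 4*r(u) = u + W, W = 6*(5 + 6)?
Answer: 83521/400 ≈ 208.80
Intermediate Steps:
W = 66 (W = 6*11 = 66)
r(u) = 33/2 + u/4 (r(u) = (u + 66)/4 = (66 + u)/4 = 33/2 + u/4)
Z(O) = -3*O/20 (Z(O) = O*(¼) + (2*O)*(-⅕) = O/4 - 2*O/5 = -3*O/20)
(Z(6 + 1) + r(-4))² = (-3*(6 + 1)/20 + (33/2 + (¼)*(-4)))² = (-3/20*7 + (33/2 - 1))² = (-21/20 + 31/2)² = (289/20)² = 83521/400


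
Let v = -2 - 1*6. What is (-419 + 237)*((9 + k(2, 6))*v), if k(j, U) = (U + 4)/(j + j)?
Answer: 16744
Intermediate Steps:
k(j, U) = (4 + U)/(2*j) (k(j, U) = (4 + U)/((2*j)) = (4 + U)*(1/(2*j)) = (4 + U)/(2*j))
v = -8 (v = -2 - 6 = -8)
(-419 + 237)*((9 + k(2, 6))*v) = (-419 + 237)*((9 + (½)*(4 + 6)/2)*(-8)) = -182*(9 + (½)*(½)*10)*(-8) = -182*(9 + 5/2)*(-8) = -2093*(-8) = -182*(-92) = 16744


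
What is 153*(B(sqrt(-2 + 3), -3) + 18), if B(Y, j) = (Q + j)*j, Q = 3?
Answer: 2754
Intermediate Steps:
B(Y, j) = j*(3 + j) (B(Y, j) = (3 + j)*j = j*(3 + j))
153*(B(sqrt(-2 + 3), -3) + 18) = 153*(-3*(3 - 3) + 18) = 153*(-3*0 + 18) = 153*(0 + 18) = 153*18 = 2754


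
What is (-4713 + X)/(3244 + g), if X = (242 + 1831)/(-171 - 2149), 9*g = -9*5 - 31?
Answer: -14060871/9651200 ≈ -1.4569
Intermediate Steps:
g = -76/9 (g = (-9*5 - 31)/9 = (-45 - 31)/9 = (1/9)*(-76) = -76/9 ≈ -8.4444)
X = -2073/2320 (X = 2073/(-2320) = 2073*(-1/2320) = -2073/2320 ≈ -0.89353)
(-4713 + X)/(3244 + g) = (-4713 - 2073/2320)/(3244 - 76/9) = -10936233/(2320*29120/9) = -10936233/2320*9/29120 = -14060871/9651200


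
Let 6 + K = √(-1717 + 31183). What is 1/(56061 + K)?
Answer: 18685/1047377853 - √3274/1047377853 ≈ 1.7785e-5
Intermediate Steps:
K = -6 + 3*√3274 (K = -6 + √(-1717 + 31183) = -6 + √29466 = -6 + 3*√3274 ≈ 165.66)
1/(56061 + K) = 1/(56061 + (-6 + 3*√3274)) = 1/(56055 + 3*√3274)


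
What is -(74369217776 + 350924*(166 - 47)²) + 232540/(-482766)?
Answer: -19151001966179090/241383 ≈ -7.9339e+10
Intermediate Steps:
-(74369217776 + 350924*(166 - 47)²) + 232540/(-482766) = -350924/(1/(211924 + 119²)) + 232540*(-1/482766) = -350924/(1/(211924 + 14161)) - 116270/241383 = -350924/(1/226085) - 116270/241383 = -350924/1/226085 - 116270/241383 = -350924*226085 - 116270/241383 = -79338652540 - 116270/241383 = -19151001966179090/241383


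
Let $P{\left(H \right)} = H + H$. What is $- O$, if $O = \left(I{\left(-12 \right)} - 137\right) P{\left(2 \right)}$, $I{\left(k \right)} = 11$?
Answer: $504$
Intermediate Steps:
$P{\left(H \right)} = 2 H$
$O = -504$ ($O = \left(11 - 137\right) 2 \cdot 2 = \left(-126\right) 4 = -504$)
$- O = \left(-1\right) \left(-504\right) = 504$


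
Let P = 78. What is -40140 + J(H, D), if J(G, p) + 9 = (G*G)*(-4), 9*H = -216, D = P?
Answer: -42453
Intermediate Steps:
D = 78
H = -24 (H = (1/9)*(-216) = -24)
J(G, p) = -9 - 4*G**2 (J(G, p) = -9 + (G*G)*(-4) = -9 + G**2*(-4) = -9 - 4*G**2)
-40140 + J(H, D) = -40140 + (-9 - 4*(-24)**2) = -40140 + (-9 - 4*576) = -40140 + (-9 - 2304) = -40140 - 2313 = -42453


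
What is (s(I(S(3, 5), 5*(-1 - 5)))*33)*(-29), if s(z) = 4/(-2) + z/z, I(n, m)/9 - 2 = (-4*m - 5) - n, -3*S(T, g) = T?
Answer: 957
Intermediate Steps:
S(T, g) = -T/3
I(n, m) = -27 - 36*m - 9*n (I(n, m) = 18 + 9*((-4*m - 5) - n) = 18 + 9*((-5 - 4*m) - n) = 18 + 9*(-5 - n - 4*m) = 18 + (-45 - 36*m - 9*n) = -27 - 36*m - 9*n)
s(z) = -1 (s(z) = 4*(-½) + 1 = -2 + 1 = -1)
(s(I(S(3, 5), 5*(-1 - 5)))*33)*(-29) = -1*33*(-29) = -33*(-29) = 957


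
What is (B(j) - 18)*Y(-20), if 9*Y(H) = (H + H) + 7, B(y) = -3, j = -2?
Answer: 77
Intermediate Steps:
Y(H) = 7/9 + 2*H/9 (Y(H) = ((H + H) + 7)/9 = (2*H + 7)/9 = (7 + 2*H)/9 = 7/9 + 2*H/9)
(B(j) - 18)*Y(-20) = (-3 - 18)*(7/9 + (2/9)*(-20)) = -21*(7/9 - 40/9) = -21*(-11/3) = 77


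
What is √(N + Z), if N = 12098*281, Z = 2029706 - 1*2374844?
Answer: 40*√1909 ≈ 1747.7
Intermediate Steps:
Z = -345138 (Z = 2029706 - 2374844 = -345138)
N = 3399538
√(N + Z) = √(3399538 - 345138) = √3054400 = 40*√1909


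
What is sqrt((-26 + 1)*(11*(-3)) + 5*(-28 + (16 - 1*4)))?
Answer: sqrt(745) ≈ 27.295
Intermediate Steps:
sqrt((-26 + 1)*(11*(-3)) + 5*(-28 + (16 - 1*4))) = sqrt(-25*(-33) + 5*(-28 + (16 - 4))) = sqrt(825 + 5*(-28 + 12)) = sqrt(825 + 5*(-16)) = sqrt(825 - 80) = sqrt(745)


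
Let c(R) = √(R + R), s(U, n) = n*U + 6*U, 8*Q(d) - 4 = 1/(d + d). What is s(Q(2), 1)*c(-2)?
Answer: 119*I/16 ≈ 7.4375*I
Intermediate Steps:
Q(d) = ½ + 1/(16*d) (Q(d) = ½ + 1/(8*(d + d)) = ½ + 1/(8*((2*d))) = ½ + (1/(2*d))/8 = ½ + 1/(16*d))
s(U, n) = 6*U + U*n (s(U, n) = U*n + 6*U = 6*U + U*n)
c(R) = √2*√R (c(R) = √(2*R) = √2*√R)
s(Q(2), 1)*c(-2) = (((1/16)*(1 + 8*2)/2)*(6 + 1))*(√2*√(-2)) = (((1/16)*(½)*(1 + 16))*7)*(√2*(I*√2)) = (((1/16)*(½)*17)*7)*(2*I) = ((17/32)*7)*(2*I) = 119*(2*I)/32 = 119*I/16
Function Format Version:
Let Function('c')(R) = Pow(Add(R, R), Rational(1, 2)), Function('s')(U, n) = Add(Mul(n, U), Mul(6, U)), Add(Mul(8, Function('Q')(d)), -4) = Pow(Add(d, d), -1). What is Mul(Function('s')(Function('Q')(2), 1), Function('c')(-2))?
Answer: Mul(Rational(119, 16), I) ≈ Mul(7.4375, I)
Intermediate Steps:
Function('Q')(d) = Add(Rational(1, 2), Mul(Rational(1, 16), Pow(d, -1))) (Function('Q')(d) = Add(Rational(1, 2), Mul(Rational(1, 8), Pow(Add(d, d), -1))) = Add(Rational(1, 2), Mul(Rational(1, 8), Pow(Mul(2, d), -1))) = Add(Rational(1, 2), Mul(Rational(1, 8), Mul(Rational(1, 2), Pow(d, -1)))) = Add(Rational(1, 2), Mul(Rational(1, 16), Pow(d, -1))))
Function('s')(U, n) = Add(Mul(6, U), Mul(U, n)) (Function('s')(U, n) = Add(Mul(U, n), Mul(6, U)) = Add(Mul(6, U), Mul(U, n)))
Function('c')(R) = Mul(Pow(2, Rational(1, 2)), Pow(R, Rational(1, 2))) (Function('c')(R) = Pow(Mul(2, R), Rational(1, 2)) = Mul(Pow(2, Rational(1, 2)), Pow(R, Rational(1, 2))))
Mul(Function('s')(Function('Q')(2), 1), Function('c')(-2)) = Mul(Mul(Mul(Rational(1, 16), Pow(2, -1), Add(1, Mul(8, 2))), Add(6, 1)), Mul(Pow(2, Rational(1, 2)), Pow(-2, Rational(1, 2)))) = Mul(Mul(Mul(Rational(1, 16), Rational(1, 2), Add(1, 16)), 7), Mul(Pow(2, Rational(1, 2)), Mul(I, Pow(2, Rational(1, 2))))) = Mul(Mul(Mul(Rational(1, 16), Rational(1, 2), 17), 7), Mul(2, I)) = Mul(Mul(Rational(17, 32), 7), Mul(2, I)) = Mul(Rational(119, 32), Mul(2, I)) = Mul(Rational(119, 16), I)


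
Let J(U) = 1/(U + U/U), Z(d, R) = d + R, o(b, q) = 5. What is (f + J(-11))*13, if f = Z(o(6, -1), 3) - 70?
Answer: -8073/10 ≈ -807.30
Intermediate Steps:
Z(d, R) = R + d
J(U) = 1/(1 + U) (J(U) = 1/(U + 1) = 1/(1 + U))
f = -62 (f = (3 + 5) - 70 = 8 - 70 = -62)
(f + J(-11))*13 = (-62 + 1/(1 - 11))*13 = (-62 + 1/(-10))*13 = (-62 - ⅒)*13 = -621/10*13 = -8073/10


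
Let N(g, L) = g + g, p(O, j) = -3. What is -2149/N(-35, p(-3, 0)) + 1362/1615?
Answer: 20377/646 ≈ 31.543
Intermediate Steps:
N(g, L) = 2*g
-2149/N(-35, p(-3, 0)) + 1362/1615 = -2149/(2*(-35)) + 1362/1615 = -2149/(-70) + 1362*(1/1615) = -2149*(-1/70) + 1362/1615 = 307/10 + 1362/1615 = 20377/646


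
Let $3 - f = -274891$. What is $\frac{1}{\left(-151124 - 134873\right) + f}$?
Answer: $- \frac{1}{11103} \approx -9.0066 \cdot 10^{-5}$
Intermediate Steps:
$f = 274894$ ($f = 3 - -274891 = 3 + 274891 = 274894$)
$\frac{1}{\left(-151124 - 134873\right) + f} = \frac{1}{\left(-151124 - 134873\right) + 274894} = \frac{1}{-285997 + 274894} = \frac{1}{-11103} = - \frac{1}{11103}$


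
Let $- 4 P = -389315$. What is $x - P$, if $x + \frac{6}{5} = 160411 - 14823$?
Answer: $\frac{965161}{20} \approx 48258.0$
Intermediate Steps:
$P = \frac{389315}{4}$ ($P = \left(- \frac{1}{4}\right) \left(-389315\right) = \frac{389315}{4} \approx 97329.0$)
$x = \frac{727934}{5}$ ($x = - \frac{6}{5} + \left(160411 - 14823\right) = - \frac{6}{5} + 145588 = \frac{727934}{5} \approx 1.4559 \cdot 10^{5}$)
$x - P = \frac{727934}{5} - \frac{389315}{4} = \frac{965161}{20}$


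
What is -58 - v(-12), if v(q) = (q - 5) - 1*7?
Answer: -34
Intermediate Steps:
v(q) = -12 + q (v(q) = (-5 + q) - 7 = -12 + q)
-58 - v(-12) = -58 - (-12 - 12) = -58 - 1*(-24) = -58 + 24 = -34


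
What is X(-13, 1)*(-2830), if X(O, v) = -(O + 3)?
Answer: -28300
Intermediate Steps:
X(O, v) = -3 - O (X(O, v) = -(3 + O) = -3 - O)
X(-13, 1)*(-2830) = (-3 - 1*(-13))*(-2830) = (-3 + 13)*(-2830) = 10*(-2830) = -28300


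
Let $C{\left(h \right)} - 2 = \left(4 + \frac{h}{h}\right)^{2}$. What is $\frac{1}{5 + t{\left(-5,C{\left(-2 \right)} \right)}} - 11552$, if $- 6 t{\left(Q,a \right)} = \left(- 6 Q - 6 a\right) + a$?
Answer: $- \frac{519838}{45} \approx -11552.0$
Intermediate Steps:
$C{\left(h \right)} = 27$ ($C{\left(h \right)} = 2 + \left(4 + \frac{h}{h}\right)^{2} = 2 + \left(4 + 1\right)^{2} = 2 + 5^{2} = 2 + 25 = 27$)
$t{\left(Q,a \right)} = Q + \frac{5 a}{6}$ ($t{\left(Q,a \right)} = - \frac{\left(- 6 Q - 6 a\right) + a}{6} = - \frac{- 6 Q - 5 a}{6} = Q + \frac{5 a}{6}$)
$\frac{1}{5 + t{\left(-5,C{\left(-2 \right)} \right)}} - 11552 = \frac{1}{5 + \left(-5 + \frac{5}{6} \cdot 27\right)} - 11552 = \frac{1}{5 + \left(-5 + \frac{45}{2}\right)} - 11552 = \frac{1}{5 + \frac{35}{2}} - 11552 = \frac{1}{\frac{45}{2}} - 11552 = \frac{2}{45} - 11552 = - \frac{519838}{45}$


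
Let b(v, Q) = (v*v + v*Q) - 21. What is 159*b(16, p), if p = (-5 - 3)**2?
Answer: 200181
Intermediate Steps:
p = 64 (p = (-8)**2 = 64)
b(v, Q) = -21 + v**2 + Q*v (b(v, Q) = (v**2 + Q*v) - 21 = -21 + v**2 + Q*v)
159*b(16, p) = 159*(-21 + 16**2 + 64*16) = 159*(-21 + 256 + 1024) = 159*1259 = 200181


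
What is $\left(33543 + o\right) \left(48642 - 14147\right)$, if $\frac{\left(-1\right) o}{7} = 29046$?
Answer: $-5856526605$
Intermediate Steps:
$o = -203322$ ($o = \left(-7\right) 29046 = -203322$)
$\left(33543 + o\right) \left(48642 - 14147\right) = \left(33543 - 203322\right) \left(48642 - 14147\right) = \left(-169779\right) 34495 = -5856526605$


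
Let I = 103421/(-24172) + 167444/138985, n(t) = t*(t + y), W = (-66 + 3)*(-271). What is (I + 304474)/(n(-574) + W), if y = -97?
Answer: 1022883905697763/1351299875650340 ≈ 0.75696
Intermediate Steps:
W = 17073 (W = -63*(-271) = 17073)
n(t) = t*(-97 + t) (n(t) = t*(t - 97) = t*(-97 + t))
I = -10326511317/3359545420 (I = 103421*(-1/24172) + 167444*(1/138985) = -103421/24172 + 167444/138985 = -10326511317/3359545420 ≈ -3.0738)
(I + 304474)/(n(-574) + W) = (-10326511317/3359545420 + 304474)/(-574*(-97 - 574) + 17073) = 1022883905697763/(3359545420*(-574*(-671) + 17073)) = 1022883905697763/(3359545420*(385154 + 17073)) = (1022883905697763/3359545420)/402227 = (1022883905697763/3359545420)*(1/402227) = 1022883905697763/1351299875650340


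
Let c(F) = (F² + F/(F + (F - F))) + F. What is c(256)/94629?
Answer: 21931/31543 ≈ 0.69527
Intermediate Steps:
c(F) = 1 + F + F² (c(F) = (F² + F/(F + 0)) + F = (F² + F/F) + F = (F² + 1) + F = (1 + F²) + F = 1 + F + F²)
c(256)/94629 = (1 + 256 + 256²)/94629 = (1 + 256 + 65536)*(1/94629) = 65793*(1/94629) = 21931/31543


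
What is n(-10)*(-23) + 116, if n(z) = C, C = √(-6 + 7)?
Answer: 93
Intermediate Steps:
C = 1 (C = √1 = 1)
n(z) = 1
n(-10)*(-23) + 116 = 1*(-23) + 116 = -23 + 116 = 93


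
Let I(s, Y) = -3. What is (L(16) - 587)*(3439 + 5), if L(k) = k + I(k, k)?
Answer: -1976856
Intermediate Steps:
L(k) = -3 + k (L(k) = k - 3 = -3 + k)
(L(16) - 587)*(3439 + 5) = ((-3 + 16) - 587)*(3439 + 5) = (13 - 587)*3444 = -574*3444 = -1976856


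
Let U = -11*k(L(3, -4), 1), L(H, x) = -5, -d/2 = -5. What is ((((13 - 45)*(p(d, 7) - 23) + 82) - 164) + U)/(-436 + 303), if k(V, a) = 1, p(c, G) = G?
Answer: -419/133 ≈ -3.1504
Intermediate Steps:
d = 10 (d = -2*(-5) = 10)
U = -11 (U = -11*1 = -11)
((((13 - 45)*(p(d, 7) - 23) + 82) - 164) + U)/(-436 + 303) = ((((13 - 45)*(7 - 23) + 82) - 164) - 11)/(-436 + 303) = (((-32*(-16) + 82) - 164) - 11)/(-133) = (((512 + 82) - 164) - 11)*(-1/133) = ((594 - 164) - 11)*(-1/133) = (430 - 11)*(-1/133) = 419*(-1/133) = -419/133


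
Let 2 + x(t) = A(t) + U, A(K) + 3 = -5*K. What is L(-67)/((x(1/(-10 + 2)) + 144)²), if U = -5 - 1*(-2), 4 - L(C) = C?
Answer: 4544/1194649 ≈ 0.0038036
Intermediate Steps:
A(K) = -3 - 5*K
L(C) = 4 - C
U = -3 (U = -5 + 2 = -3)
x(t) = -8 - 5*t (x(t) = -2 + ((-3 - 5*t) - 3) = -2 + (-6 - 5*t) = -8 - 5*t)
L(-67)/((x(1/(-10 + 2)) + 144)²) = (4 - 1*(-67))/(((-8 - 5/(-10 + 2)) + 144)²) = (4 + 67)/(((-8 - 5/(-8)) + 144)²) = 71/(((-8 - 5*(-⅛)) + 144)²) = 71/(((-8 + 5/8) + 144)²) = 71/((-59/8 + 144)²) = 71/((1093/8)²) = 71/(1194649/64) = 71*(64/1194649) = 4544/1194649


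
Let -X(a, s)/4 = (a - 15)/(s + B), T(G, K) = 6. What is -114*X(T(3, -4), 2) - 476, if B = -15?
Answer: -2084/13 ≈ -160.31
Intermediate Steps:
X(a, s) = -4*(-15 + a)/(-15 + s) (X(a, s) = -4*(a - 15)/(s - 15) = -4*(-15 + a)/(-15 + s))
-114*X(T(3, -4), 2) - 476 = -456*(15 - 1*6)/(-15 + 2) - 476 = -456*(15 - 6)/(-13) - 476 = -456*(-1)*9/13 - 476 = -114*(-36/13) - 476 = 4104/13 - 476 = -2084/13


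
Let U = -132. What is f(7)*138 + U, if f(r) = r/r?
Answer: 6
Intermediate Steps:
f(r) = 1
f(7)*138 + U = 1*138 - 132 = 138 - 132 = 6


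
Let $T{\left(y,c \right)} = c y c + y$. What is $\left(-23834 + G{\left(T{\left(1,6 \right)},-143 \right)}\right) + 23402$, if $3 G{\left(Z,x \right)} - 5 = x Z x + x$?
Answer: $\frac{755179}{3} \approx 2.5173 \cdot 10^{5}$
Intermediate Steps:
$T{\left(y,c \right)} = y + y c^{2}$ ($T{\left(y,c \right)} = y c^{2} + y = y + y c^{2}$)
$G{\left(Z,x \right)} = \frac{5}{3} + \frac{x}{3} + \frac{Z x^{2}}{3}$ ($G{\left(Z,x \right)} = \frac{5}{3} + \frac{x Z x + x}{3} = \frac{5}{3} + \frac{Z x x + x}{3} = \frac{5}{3} + \frac{Z x^{2} + x}{3} = \frac{5}{3} + \frac{x + Z x^{2}}{3} = \frac{5}{3} + \left(\frac{x}{3} + \frac{Z x^{2}}{3}\right) = \frac{5}{3} + \frac{x}{3} + \frac{Z x^{2}}{3}$)
$\left(-23834 + G{\left(T{\left(1,6 \right)},-143 \right)}\right) + 23402 = \left(-23834 + \left(\frac{5}{3} + \frac{1}{3} \left(-143\right) + \frac{1 \left(1 + 6^{2}\right) \left(-143\right)^{2}}{3}\right)\right) + 23402 = \left(-23834 + \left(\frac{5}{3} - \frac{143}{3} + \frac{1}{3} \cdot 1 \left(1 + 36\right) 20449\right)\right) + 23402 = \left(-23834 + \left(\frac{5}{3} - \frac{143}{3} + \frac{1}{3} \cdot 1 \cdot 37 \cdot 20449\right)\right) + 23402 = \left(-23834 + \left(\frac{5}{3} - \frac{143}{3} + \frac{1}{3} \cdot 37 \cdot 20449\right)\right) + 23402 = \left(-23834 + \left(\frac{5}{3} - \frac{143}{3} + \frac{756613}{3}\right)\right) + 23402 = \left(-23834 + \frac{756475}{3}\right) + 23402 = \frac{684973}{3} + 23402 = \frac{755179}{3}$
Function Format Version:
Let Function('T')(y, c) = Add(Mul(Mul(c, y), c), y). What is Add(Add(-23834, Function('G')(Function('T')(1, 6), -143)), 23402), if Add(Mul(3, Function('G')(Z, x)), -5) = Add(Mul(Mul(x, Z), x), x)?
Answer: Rational(755179, 3) ≈ 2.5173e+5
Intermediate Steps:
Function('T')(y, c) = Add(y, Mul(y, Pow(c, 2))) (Function('T')(y, c) = Add(Mul(y, Pow(c, 2)), y) = Add(y, Mul(y, Pow(c, 2))))
Function('G')(Z, x) = Add(Rational(5, 3), Mul(Rational(1, 3), x), Mul(Rational(1, 3), Z, Pow(x, 2))) (Function('G')(Z, x) = Add(Rational(5, 3), Mul(Rational(1, 3), Add(Mul(Mul(x, Z), x), x))) = Add(Rational(5, 3), Mul(Rational(1, 3), Add(Mul(Mul(Z, x), x), x))) = Add(Rational(5, 3), Mul(Rational(1, 3), Add(Mul(Z, Pow(x, 2)), x))) = Add(Rational(5, 3), Mul(Rational(1, 3), Add(x, Mul(Z, Pow(x, 2))))) = Add(Rational(5, 3), Add(Mul(Rational(1, 3), x), Mul(Rational(1, 3), Z, Pow(x, 2)))) = Add(Rational(5, 3), Mul(Rational(1, 3), x), Mul(Rational(1, 3), Z, Pow(x, 2))))
Add(Add(-23834, Function('G')(Function('T')(1, 6), -143)), 23402) = Add(Add(-23834, Add(Rational(5, 3), Mul(Rational(1, 3), -143), Mul(Rational(1, 3), Mul(1, Add(1, Pow(6, 2))), Pow(-143, 2)))), 23402) = Add(Add(-23834, Add(Rational(5, 3), Rational(-143, 3), Mul(Rational(1, 3), Mul(1, Add(1, 36)), 20449))), 23402) = Add(Add(-23834, Add(Rational(5, 3), Rational(-143, 3), Mul(Rational(1, 3), Mul(1, 37), 20449))), 23402) = Add(Add(-23834, Add(Rational(5, 3), Rational(-143, 3), Mul(Rational(1, 3), 37, 20449))), 23402) = Add(Add(-23834, Add(Rational(5, 3), Rational(-143, 3), Rational(756613, 3))), 23402) = Add(Add(-23834, Rational(756475, 3)), 23402) = Add(Rational(684973, 3), 23402) = Rational(755179, 3)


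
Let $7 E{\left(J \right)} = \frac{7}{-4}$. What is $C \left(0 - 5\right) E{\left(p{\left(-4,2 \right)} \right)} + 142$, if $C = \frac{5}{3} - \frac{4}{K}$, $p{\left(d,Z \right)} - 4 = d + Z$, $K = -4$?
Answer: $\frac{436}{3} \approx 145.33$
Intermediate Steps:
$p{\left(d,Z \right)} = 4 + Z + d$ ($p{\left(d,Z \right)} = 4 + \left(d + Z\right) = 4 + \left(Z + d\right) = 4 + Z + d$)
$C = \frac{8}{3}$ ($C = \frac{5}{3} - \frac{4}{-4} = 5 \cdot \frac{1}{3} - -1 = \frac{5}{3} + 1 = \frac{8}{3} \approx 2.6667$)
$E{\left(J \right)} = - \frac{1}{4}$ ($E{\left(J \right)} = \frac{7 \frac{1}{-4}}{7} = \frac{7 \left(- \frac{1}{4}\right)}{7} = \frac{1}{7} \left(- \frac{7}{4}\right) = - \frac{1}{4}$)
$C \left(0 - 5\right) E{\left(p{\left(-4,2 \right)} \right)} + 142 = \frac{8 \left(0 - 5\right)}{3} \left(- \frac{1}{4}\right) + 142 = \frac{8}{3} \left(-5\right) \left(- \frac{1}{4}\right) + 142 = \left(- \frac{40}{3}\right) \left(- \frac{1}{4}\right) + 142 = \frac{10}{3} + 142 = \frac{436}{3}$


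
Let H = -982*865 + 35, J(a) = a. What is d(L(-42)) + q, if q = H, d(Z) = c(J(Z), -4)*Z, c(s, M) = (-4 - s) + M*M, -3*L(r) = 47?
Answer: -7648456/9 ≈ -8.4983e+5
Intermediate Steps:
L(r) = -47/3 (L(r) = -1/3*47 = -47/3)
H = -849395 (H = -849430 + 35 = -849395)
c(s, M) = -4 + M**2 - s (c(s, M) = (-4 - s) + M**2 = -4 + M**2 - s)
d(Z) = Z*(12 - Z) (d(Z) = (-4 + (-4)**2 - Z)*Z = (-4 + 16 - Z)*Z = (12 - Z)*Z = Z*(12 - Z))
q = -849395
d(L(-42)) + q = -47*(12 - 1*(-47/3))/3 - 849395 = -47*(12 + 47/3)/3 - 849395 = -47/3*83/3 - 849395 = -3901/9 - 849395 = -7648456/9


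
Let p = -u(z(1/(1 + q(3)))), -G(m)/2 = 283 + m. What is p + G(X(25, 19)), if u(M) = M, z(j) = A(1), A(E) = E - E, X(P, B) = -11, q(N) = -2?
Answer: -544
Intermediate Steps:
A(E) = 0
G(m) = -566 - 2*m (G(m) = -2*(283 + m) = -566 - 2*m)
z(j) = 0
p = 0 (p = -1*0 = 0)
p + G(X(25, 19)) = 0 + (-566 - 2*(-11)) = 0 + (-566 + 22) = 0 - 544 = -544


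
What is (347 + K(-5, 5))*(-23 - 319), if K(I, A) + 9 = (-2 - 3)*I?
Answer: -124146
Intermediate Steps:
K(I, A) = -9 - 5*I (K(I, A) = -9 + (-2 - 3)*I = -9 - 5*I)
(347 + K(-5, 5))*(-23 - 319) = (347 + (-9 - 5*(-5)))*(-23 - 319) = (347 + (-9 + 25))*(-342) = (347 + 16)*(-342) = 363*(-342) = -124146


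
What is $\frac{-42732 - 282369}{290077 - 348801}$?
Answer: $\frac{325101}{58724} \approx 5.5361$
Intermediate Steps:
$\frac{-42732 - 282369}{290077 - 348801} = - \frac{325101}{-58724} = \left(-325101\right) \left(- \frac{1}{58724}\right) = \frac{325101}{58724}$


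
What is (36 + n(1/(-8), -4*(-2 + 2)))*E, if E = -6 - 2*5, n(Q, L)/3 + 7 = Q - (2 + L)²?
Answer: -42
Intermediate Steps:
n(Q, L) = -21 - 3*(2 + L)² + 3*Q (n(Q, L) = -21 + 3*(Q - (2 + L)²) = -21 + (-3*(2 + L)² + 3*Q) = -21 - 3*(2 + L)² + 3*Q)
E = -16 (E = -6 - 10 = -16)
(36 + n(1/(-8), -4*(-2 + 2)))*E = (36 + (-21 - 3*(2 - 4*(-2 + 2))² + 3/(-8)))*(-16) = (36 + (-21 - 3*(2 - 4*0)² + 3*(-⅛)))*(-16) = (36 + (-21 - 3*(2 + 0)² - 3/8))*(-16) = (36 + (-21 - 3*2² - 3/8))*(-16) = (36 + (-21 - 3*4 - 3/8))*(-16) = (36 + (-21 - 12 - 3/8))*(-16) = (36 - 267/8)*(-16) = (21/8)*(-16) = -42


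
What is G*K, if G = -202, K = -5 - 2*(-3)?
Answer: -202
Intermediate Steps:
K = 1 (K = -5 + 6 = 1)
G*K = -202*1 = -202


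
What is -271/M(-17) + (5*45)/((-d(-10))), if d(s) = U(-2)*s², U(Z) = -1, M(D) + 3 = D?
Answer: 79/5 ≈ 15.800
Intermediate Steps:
M(D) = -3 + D
d(s) = -s²
-271/M(-17) + (5*45)/((-d(-10))) = -271/(-3 - 17) + (5*45)/((-(-1)*(-10)²)) = -271/(-20) + 225/((-(-1)*100)) = -271*(-1/20) + 225/((-1*(-100))) = 271/20 + 225/100 = 271/20 + 225*(1/100) = 271/20 + 9/4 = 79/5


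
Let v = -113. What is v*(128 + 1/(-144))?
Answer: -2082703/144 ≈ -14463.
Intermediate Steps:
v*(128 + 1/(-144)) = -113*(128 + 1/(-144)) = -113*(128 - 1/144) = -113*18431/144 = -2082703/144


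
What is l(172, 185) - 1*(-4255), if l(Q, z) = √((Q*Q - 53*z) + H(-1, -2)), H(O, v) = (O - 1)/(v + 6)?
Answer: 4255 + √79114/2 ≈ 4395.6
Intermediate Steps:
H(O, v) = (-1 + O)/(6 + v)
l(Q, z) = √(-½ + Q² - 53*z) (l(Q, z) = √((Q*Q - 53*z) + (-1 - 1)/(6 - 2)) = √((Q² - 53*z) - 2/4) = √((Q² - 53*z) + (¼)*(-2)) = √((Q² - 53*z) - ½) = √(-½ + Q² - 53*z))
l(172, 185) - 1*(-4255) = √(-2 - 212*185 + 4*172²)/2 - 1*(-4255) = √(-2 - 39220 + 4*29584)/2 + 4255 = √(-2 - 39220 + 118336)/2 + 4255 = √79114/2 + 4255 = 4255 + √79114/2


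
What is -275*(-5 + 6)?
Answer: -275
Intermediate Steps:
-275*(-5 + 6) = -275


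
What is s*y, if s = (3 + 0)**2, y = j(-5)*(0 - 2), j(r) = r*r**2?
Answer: 2250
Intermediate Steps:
j(r) = r**3
y = 250 (y = (-5)**3*(0 - 2) = -125*(-2) = 250)
s = 9 (s = 3**2 = 9)
s*y = 9*250 = 2250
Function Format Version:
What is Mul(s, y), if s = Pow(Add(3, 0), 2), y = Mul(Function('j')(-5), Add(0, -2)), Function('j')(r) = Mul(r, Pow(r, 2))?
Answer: 2250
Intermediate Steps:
Function('j')(r) = Pow(r, 3)
y = 250 (y = Mul(Pow(-5, 3), Add(0, -2)) = Mul(-125, -2) = 250)
s = 9 (s = Pow(3, 2) = 9)
Mul(s, y) = Mul(9, 250) = 2250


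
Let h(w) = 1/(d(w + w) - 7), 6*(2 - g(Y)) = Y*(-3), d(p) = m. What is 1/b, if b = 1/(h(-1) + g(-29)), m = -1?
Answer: -101/8 ≈ -12.625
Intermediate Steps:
d(p) = -1
g(Y) = 2 + Y/2 (g(Y) = 2 - Y*(-3)/6 = 2 - (-1)*Y/2 = 2 + Y/2)
h(w) = -1/8 (h(w) = 1/(-1 - 7) = 1/(-8) = -1/8)
b = -8/101 (b = 1/(-1/8 + (2 + (1/2)*(-29))) = 1/(-1/8 + (2 - 29/2)) = 1/(-1/8 - 25/2) = 1/(-101/8) = -8/101 ≈ -0.079208)
1/b = 1/(-8/101) = -101/8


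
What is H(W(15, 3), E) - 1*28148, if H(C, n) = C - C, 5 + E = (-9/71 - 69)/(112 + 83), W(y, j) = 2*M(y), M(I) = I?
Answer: -28148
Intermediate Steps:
W(y, j) = 2*y
E = -24711/4615 (E = -5 + (-9/71 - 69)/(112 + 83) = -5 + (-9*1/71 - 69)/195 = -5 + (-9/71 - 69)*(1/195) = -5 - 4908/71*1/195 = -5 - 1636/4615 = -24711/4615 ≈ -5.3545)
H(C, n) = 0
H(W(15, 3), E) - 1*28148 = 0 - 1*28148 = 0 - 28148 = -28148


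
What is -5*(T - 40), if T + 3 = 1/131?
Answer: 28160/131 ≈ 214.96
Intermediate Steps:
T = -392/131 (T = -3 + 1/131 = -392/131 ≈ -2.9924)
-5*(T - 40) = -5*(-392/131 - 40) = -5*(-5632/131) = 28160/131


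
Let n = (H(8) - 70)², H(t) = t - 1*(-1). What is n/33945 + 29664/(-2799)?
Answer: -110725489/10556895 ≈ -10.488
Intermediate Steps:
H(t) = 1 + t (H(t) = t + 1 = 1 + t)
n = 3721 (n = ((1 + 8) - 70)² = (9 - 70)² = (-61)² = 3721)
n/33945 + 29664/(-2799) = 3721/33945 + 29664/(-2799) = 3721*(1/33945) + 29664*(-1/2799) = 3721/33945 - 3296/311 = -110725489/10556895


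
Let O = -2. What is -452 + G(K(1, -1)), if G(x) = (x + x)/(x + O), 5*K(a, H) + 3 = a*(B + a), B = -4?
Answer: -1805/4 ≈ -451.25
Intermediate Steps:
K(a, H) = -⅗ + a*(-4 + a)/5 (K(a, H) = -⅗ + (a*(-4 + a))/5 = -⅗ + a*(-4 + a)/5)
G(x) = 2*x/(-2 + x) (G(x) = (x + x)/(x - 2) = (2*x)/(-2 + x) = 2*x/(-2 + x))
-452 + G(K(1, -1)) = -452 + 2*(-⅗ - ⅘*1 + (⅕)*1²)/(-2 + (-⅗ - ⅘*1 + (⅕)*1²)) = -452 + 2*(-⅗ - ⅘ + (⅕)*1)/(-2 + (-⅗ - ⅘ + (⅕)*1)) = -452 + 2*(-⅗ - ⅘ + ⅕)/(-2 + (-⅗ - ⅘ + ⅕)) = -452 + 2*(-6/5)/(-2 - 6/5) = -452 + 2*(-6/5)/(-16/5) = -452 + 2*(-6/5)*(-5/16) = -452 + ¾ = -1805/4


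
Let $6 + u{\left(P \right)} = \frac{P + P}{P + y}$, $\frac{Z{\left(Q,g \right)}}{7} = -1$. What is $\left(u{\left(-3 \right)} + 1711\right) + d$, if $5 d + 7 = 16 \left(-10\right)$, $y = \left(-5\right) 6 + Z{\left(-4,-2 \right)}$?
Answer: $\frac{6687}{4} \approx 1671.8$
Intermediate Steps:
$Z{\left(Q,g \right)} = -7$ ($Z{\left(Q,g \right)} = 7 \left(-1\right) = -7$)
$y = -37$ ($y = \left(-5\right) 6 - 7 = -30 - 7 = -37$)
$d = - \frac{167}{5}$ ($d = - \frac{7}{5} + \frac{16 \left(-10\right)}{5} = - \frac{7}{5} + \frac{1}{5} \left(-160\right) = - \frac{7}{5} - 32 = - \frac{167}{5} \approx -33.4$)
$u{\left(P \right)} = -6 + \frac{2 P}{-37 + P}$ ($u{\left(P \right)} = -6 + \frac{P + P}{P - 37} = -6 + \frac{2 P}{-37 + P}$)
$\left(u{\left(-3 \right)} + 1711\right) + d = \left(\frac{2 \left(111 - -6\right)}{-37 - 3} + 1711\right) - \frac{167}{5} = \left(\frac{2 \left(111 + 6\right)}{-40} + 1711\right) - \frac{167}{5} = \left(2 \left(- \frac{1}{40}\right) 117 + 1711\right) - \frac{167}{5} = \left(- \frac{117}{20} + 1711\right) - \frac{167}{5} = \frac{34103}{20} - \frac{167}{5} = \frac{6687}{4}$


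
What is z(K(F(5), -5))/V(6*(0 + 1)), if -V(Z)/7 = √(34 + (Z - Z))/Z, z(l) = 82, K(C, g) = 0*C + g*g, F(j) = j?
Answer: -246*√34/119 ≈ -12.054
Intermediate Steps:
K(C, g) = g² (K(C, g) = 0 + g² = g²)
V(Z) = -7*√34/Z (V(Z) = -7*√(34 + (Z - Z))/Z = -7*√(34 + 0)/Z = -7*√34/Z)
z(K(F(5), -5))/V(6*(0 + 1)) = 82/((-7*√34/(6*(0 + 1)))) = 82/((-7*√34/(6*1))) = 82/((-7*√34/6)) = 82*(-3*√34/119) = -246*√34/119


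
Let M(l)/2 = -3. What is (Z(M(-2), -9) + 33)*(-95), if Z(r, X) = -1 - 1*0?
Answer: -3040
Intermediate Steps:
M(l) = -6 (M(l) = 2*(-3) = -6)
Z(r, X) = -1 (Z(r, X) = -1 + 0 = -1)
(Z(M(-2), -9) + 33)*(-95) = (-1 + 33)*(-95) = 32*(-95) = -3040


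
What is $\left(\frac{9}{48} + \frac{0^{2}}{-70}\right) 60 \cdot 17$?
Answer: $\frac{765}{4} \approx 191.25$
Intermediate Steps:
$\left(\frac{9}{48} + \frac{0^{2}}{-70}\right) 60 \cdot 17 = \left(9 \cdot \frac{1}{48} + 0 \left(- \frac{1}{70}\right)\right) 60 \cdot 17 = \left(\frac{3}{16} + 0\right) 60 \cdot 17 = \frac{3}{16} \cdot 60 \cdot 17 = \frac{45}{4} \cdot 17 = \frac{765}{4}$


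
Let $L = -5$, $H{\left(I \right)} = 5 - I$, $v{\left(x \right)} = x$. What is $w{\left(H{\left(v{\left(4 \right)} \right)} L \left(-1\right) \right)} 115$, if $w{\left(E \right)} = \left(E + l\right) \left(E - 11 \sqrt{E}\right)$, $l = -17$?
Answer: $-6900 + 15180 \sqrt{5} \approx 27044.0$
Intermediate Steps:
$w{\left(E \right)} = \left(-17 + E\right) \left(E - 11 \sqrt{E}\right)$ ($w{\left(E \right)} = \left(E - 17\right) \left(E - 11 \sqrt{E}\right) = \left(-17 + E\right) \left(E - 11 \sqrt{E}\right)$)
$w{\left(H{\left(v{\left(4 \right)} \right)} L \left(-1\right) \right)} 115 = \left(\left(\left(5 - 4\right) \left(-5\right) \left(-1\right)\right)^{2} - 17 \left(5 - 4\right) \left(-5\right) \left(-1\right) - 11 \left(\left(5 - 4\right) \left(-5\right) \left(-1\right)\right)^{\frac{3}{2}} + 187 \sqrt{\left(5 - 4\right) \left(-5\right) \left(-1\right)}\right) 115 = \left(\left(1 \left(-5\right) \left(-1\right)\right)^{2} - 17 \cdot 1 \left(-5\right) \left(-1\right) - 11 \left(1 \left(-5\right) \left(-1\right)\right)^{\frac{3}{2}} + 187 \sqrt{1 \left(-5\right) \left(-1\right)}\right) 115 = \left(\left(\left(-5\right) \left(-1\right)\right)^{2} - 17 \left(\left(-5\right) \left(-1\right)\right) - 11 \left(\left(-5\right) \left(-1\right)\right)^{\frac{3}{2}} + 187 \sqrt{\left(-5\right) \left(-1\right)}\right) 115 = \left(5^{2} - 85 - 11 \cdot 5^{\frac{3}{2}} + 187 \sqrt{5}\right) 115 = \left(25 - 85 - 11 \cdot 5 \sqrt{5} + 187 \sqrt{5}\right) 115 = \left(25 - 85 - 55 \sqrt{5} + 187 \sqrt{5}\right) 115 = \left(-60 + 132 \sqrt{5}\right) 115 = -6900 + 15180 \sqrt{5}$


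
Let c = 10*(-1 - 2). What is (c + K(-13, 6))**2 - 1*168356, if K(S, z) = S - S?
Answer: -167456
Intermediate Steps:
K(S, z) = 0
c = -30 (c = 10*(-3) = -30)
(c + K(-13, 6))**2 - 1*168356 = (-30 + 0)**2 - 1*168356 = (-30)**2 - 168356 = 900 - 168356 = -167456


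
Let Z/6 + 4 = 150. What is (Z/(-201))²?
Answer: 85264/4489 ≈ 18.994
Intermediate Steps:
Z = 876 (Z = -24 + 6*150 = -24 + 900 = 876)
(Z/(-201))² = (876/(-201))² = (876*(-1/201))² = (-292/67)² = 85264/4489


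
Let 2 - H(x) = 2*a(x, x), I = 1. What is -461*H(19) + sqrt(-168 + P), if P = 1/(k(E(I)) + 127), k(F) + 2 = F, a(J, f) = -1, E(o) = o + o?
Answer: -1844 + I*sqrt(2709545)/127 ≈ -1844.0 + 12.961*I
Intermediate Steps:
E(o) = 2*o
k(F) = -2 + F
P = 1/127 (P = 1/((-2 + 2*1) + 127) = 1/((-2 + 2) + 127) = 1/(0 + 127) = 1/127 ≈ 0.0078740)
H(x) = 4 (H(x) = 2 - 2*(-1) = 2 - 1*(-2) = 2 + 2 = 4)
-461*H(19) + sqrt(-168 + P) = -461*4 + sqrt(-168 + 1/127) = -1844 + sqrt(-21335/127) = -1844 + I*sqrt(2709545)/127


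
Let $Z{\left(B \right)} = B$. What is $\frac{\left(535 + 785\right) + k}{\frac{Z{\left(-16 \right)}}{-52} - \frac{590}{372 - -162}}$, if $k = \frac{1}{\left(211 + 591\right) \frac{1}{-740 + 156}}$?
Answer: $- \frac{1836256188}{1109567} \approx -1654.9$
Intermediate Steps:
$k = - \frac{292}{401}$ ($k = \frac{1}{802 \frac{1}{-584}} = \frac{1}{802 \left(- \frac{1}{584}\right)} = \frac{1}{- \frac{401}{292}} = - \frac{292}{401} \approx -0.72818$)
$\frac{\left(535 + 785\right) + k}{\frac{Z{\left(-16 \right)}}{-52} - \frac{590}{372 - -162}} = \frac{\left(535 + 785\right) - \frac{292}{401}}{- \frac{16}{-52} - \frac{590}{372 - -162}} = \frac{1320 - \frac{292}{401}}{\left(-16\right) \left(- \frac{1}{52}\right) - \frac{590}{372 + 162}} = \frac{529028}{401 \left(\frac{4}{13} - \frac{590}{534}\right)} = \frac{529028}{401 \left(\frac{4}{13} - \frac{295}{267}\right)} = \frac{529028}{401 \left(- \frac{2767}{3471}\right)} = \frac{529028}{401} \left(- \frac{3471}{2767}\right) = - \frac{1836256188}{1109567}$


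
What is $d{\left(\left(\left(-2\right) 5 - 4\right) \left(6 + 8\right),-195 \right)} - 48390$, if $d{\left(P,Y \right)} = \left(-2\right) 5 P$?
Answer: $-46430$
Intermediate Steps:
$d{\left(P,Y \right)} = - 10 P$
$d{\left(\left(\left(-2\right) 5 - 4\right) \left(6 + 8\right),-195 \right)} - 48390 = - 10 \left(\left(-2\right) 5 - 4\right) \left(6 + 8\right) - 48390 = - 10 \left(-10 - 4\right) 14 - 48390 = - 10 \left(\left(-14\right) 14\right) - 48390 = \left(-10\right) \left(-196\right) - 48390 = 1960 - 48390 = -46430$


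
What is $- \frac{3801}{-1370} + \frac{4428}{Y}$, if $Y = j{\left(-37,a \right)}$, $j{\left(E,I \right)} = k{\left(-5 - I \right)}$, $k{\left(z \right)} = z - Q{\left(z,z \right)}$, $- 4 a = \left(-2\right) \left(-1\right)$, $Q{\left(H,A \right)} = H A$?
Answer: $- \frac{2654349}{15070} \approx -176.13$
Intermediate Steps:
$Q{\left(H,A \right)} = A H$
$a = - \frac{1}{2}$ ($a = - \frac{\left(-2\right) \left(-1\right)}{4} = \left(- \frac{1}{4}\right) 2 = - \frac{1}{2} \approx -0.5$)
$k{\left(z \right)} = z - z^{2}$ ($k{\left(z \right)} = z - z z = z - z^{2}$)
$j{\left(E,I \right)} = \left(-5 - I\right) \left(6 + I\right)$ ($j{\left(E,I \right)} = \left(-5 - I\right) \left(1 - \left(-5 - I\right)\right) = \left(-5 - I\right) \left(1 + \left(5 + I\right)\right) = \left(-5 - I\right) \left(6 + I\right)$)
$Y = - \frac{99}{4}$ ($Y = -5 - - \frac{1}{2} - \left(5 - \frac{1}{2}\right)^{2} = -5 + \frac{1}{2} - \left(\frac{9}{2}\right)^{2} = -5 + \frac{1}{2} - \frac{81}{4} = - \frac{99}{4} \approx -24.75$)
$- \frac{3801}{-1370} + \frac{4428}{Y} = - \frac{3801}{-1370} + \frac{4428}{- \frac{99}{4}} = \left(-3801\right) \left(- \frac{1}{1370}\right) + 4428 \left(- \frac{4}{99}\right) = \frac{3801}{1370} - \frac{1968}{11} = - \frac{2654349}{15070}$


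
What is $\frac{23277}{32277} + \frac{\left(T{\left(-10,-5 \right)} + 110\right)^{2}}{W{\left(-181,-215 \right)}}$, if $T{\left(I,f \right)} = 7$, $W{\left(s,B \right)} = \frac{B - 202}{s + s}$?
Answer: $\frac{17772859255}{1495501} \approx 11884.0$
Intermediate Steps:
$W{\left(s,B \right)} = \frac{-202 + B}{2 s}$
$\frac{23277}{32277} + \frac{\left(T{\left(-10,-5 \right)} + 110\right)^{2}}{W{\left(-181,-215 \right)}} = \frac{23277}{32277} + \frac{\left(7 + 110\right)^{2}}{\frac{1}{2} \frac{1}{-181} \left(-202 - 215\right)} = 23277 \cdot \frac{1}{32277} + \frac{117^{2}}{\frac{1}{2} \left(- \frac{1}{181}\right) \left(-417\right)} = \frac{7759}{10759} + \frac{13689}{\frac{417}{362}} = \frac{7759}{10759} + 13689 \cdot \frac{362}{417} = \frac{7759}{10759} + \frac{1651806}{139} = \frac{17772859255}{1495501}$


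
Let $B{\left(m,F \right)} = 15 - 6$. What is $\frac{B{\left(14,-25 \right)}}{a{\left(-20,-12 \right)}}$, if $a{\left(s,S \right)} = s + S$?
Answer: $- \frac{9}{32} \approx -0.28125$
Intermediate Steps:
$B{\left(m,F \right)} = 9$ ($B{\left(m,F \right)} = 15 - 6 = 9$)
$a{\left(s,S \right)} = S + s$
$\frac{B{\left(14,-25 \right)}}{a{\left(-20,-12 \right)}} = \frac{9}{-12 - 20} = \frac{9}{-32} = 9 \left(- \frac{1}{32}\right) = - \frac{9}{32}$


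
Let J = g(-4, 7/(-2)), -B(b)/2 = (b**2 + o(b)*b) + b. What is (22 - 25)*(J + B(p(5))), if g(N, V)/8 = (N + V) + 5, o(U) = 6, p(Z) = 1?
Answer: 108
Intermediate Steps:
g(N, V) = 40 + 8*N + 8*V (g(N, V) = 8*((N + V) + 5) = 8*(5 + N + V) = 40 + 8*N + 8*V)
B(b) = -14*b - 2*b**2 (B(b) = -2*((b**2 + 6*b) + b) = -2*(b**2 + 7*b) = -14*b - 2*b**2)
J = -20 (J = 40 + 8*(-4) + 8*(7/(-2)) = 40 - 32 + 8*(7*(-1/2)) = 40 - 32 + 8*(-7/2) = 40 - 32 - 28 = -20)
(22 - 25)*(J + B(p(5))) = (22 - 25)*(-20 - 2*1*(7 + 1)) = -3*(-20 - 2*1*8) = -3*(-20 - 16) = -3*(-36) = 108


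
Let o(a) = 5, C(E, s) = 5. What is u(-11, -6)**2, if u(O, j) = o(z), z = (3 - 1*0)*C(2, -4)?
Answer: 25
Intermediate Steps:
z = 15 (z = (3 - 1*0)*5 = (3 + 0)*5 = 3*5 = 15)
u(O, j) = 5
u(-11, -6)**2 = 5**2 = 25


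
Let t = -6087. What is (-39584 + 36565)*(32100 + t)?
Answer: -78533247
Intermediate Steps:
(-39584 + 36565)*(32100 + t) = (-39584 + 36565)*(32100 - 6087) = -3019*26013 = -78533247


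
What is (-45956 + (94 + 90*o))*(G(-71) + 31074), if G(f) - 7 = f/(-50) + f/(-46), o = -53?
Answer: -904959862328/575 ≈ -1.5738e+9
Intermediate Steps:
G(f) = 7 - 24*f/575 (G(f) = 7 + (f/(-50) + f/(-46)) = 7 + (f*(-1/50) + f*(-1/46)) = 7 + (-f/50 - f/46) = 7 - 24*f/575)
(-45956 + (94 + 90*o))*(G(-71) + 31074) = (-45956 + (94 + 90*(-53)))*((7 - 24/575*(-71)) + 31074) = (-45956 + (94 - 4770))*((7 + 1704/575) + 31074) = (-45956 - 4676)*(5729/575 + 31074) = -50632*17873279/575 = -904959862328/575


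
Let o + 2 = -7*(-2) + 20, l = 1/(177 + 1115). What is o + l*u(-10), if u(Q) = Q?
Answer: 20667/646 ≈ 31.992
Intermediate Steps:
l = 1/1292 ≈ 0.00077399
o = 32 (o = -2 + (-7*(-2) + 20) = -2 + (14 + 20) = -2 + 34 = 32)
o + l*u(-10) = 32 + (1/1292)*(-10) = 32 - 5/646 = 20667/646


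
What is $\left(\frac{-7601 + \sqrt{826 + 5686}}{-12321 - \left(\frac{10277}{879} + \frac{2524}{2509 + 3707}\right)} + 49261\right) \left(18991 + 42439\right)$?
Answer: $\frac{5664462762161762530}{1871843577} - \frac{37293907280 \sqrt{407}}{1871843577} \approx 3.0261 \cdot 10^{9}$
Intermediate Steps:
$\left(\frac{-7601 + \sqrt{826 + 5686}}{-12321 - \left(\frac{10277}{879} + \frac{2524}{2509 + 3707}\right)} + 49261\right) \left(18991 + 42439\right) = \left(\frac{-7601 + \sqrt{6512}}{-12321 - \left(\frac{10277}{879} + \frac{2524}{6216}\right)} + 49261\right) 61430 = \left(\frac{-7601 + 4 \sqrt{407}}{-12321 - \frac{1836123}{151774}} + 49261\right) 61430 = \left(\frac{-7601 + 4 \sqrt{407}}{- \frac{1871843577}{151774}} + 49261\right) 61430 = \left(\left(-7601 + 4 \sqrt{407}\right) \left(- \frac{151774}{1871843577}\right) + 49261\right) 61430 = \left(\left(\frac{1153634174}{1871843577} - \frac{607096 \sqrt{407}}{1871843577}\right) + 49261\right) 61430 = \left(\frac{92210040080771}{1871843577} - \frac{607096 \sqrt{407}}{1871843577}\right) 61430 = \frac{5664462762161762530}{1871843577} - \frac{37293907280 \sqrt{407}}{1871843577}$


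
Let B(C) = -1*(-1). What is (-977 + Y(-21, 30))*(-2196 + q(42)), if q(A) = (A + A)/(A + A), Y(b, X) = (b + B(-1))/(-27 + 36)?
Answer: 19344535/9 ≈ 2.1494e+6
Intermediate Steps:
B(C) = 1
Y(b, X) = ⅑ + b/9 (Y(b, X) = (b + 1)/(-27 + 36) = (1 + b)/9 = (1 + b)*(⅑) = ⅑ + b/9)
q(A) = 1 (q(A) = (2*A)/((2*A)) = (2*A)*(1/(2*A)) = 1)
(-977 + Y(-21, 30))*(-2196 + q(42)) = (-977 + (⅑ + (⅑)*(-21)))*(-2196 + 1) = (-977 + (⅑ - 7/3))*(-2195) = (-977 - 20/9)*(-2195) = -8813/9*(-2195) = 19344535/9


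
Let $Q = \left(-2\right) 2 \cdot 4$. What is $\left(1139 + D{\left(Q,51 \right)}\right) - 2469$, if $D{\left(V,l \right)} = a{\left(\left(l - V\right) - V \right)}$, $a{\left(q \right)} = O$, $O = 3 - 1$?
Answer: $-1328$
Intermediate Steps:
$Q = -16$ ($Q = \left(-4\right) 4 = -16$)
$O = 2$ ($O = 3 - 1 = 2$)
$a{\left(q \right)} = 2$
$D{\left(V,l \right)} = 2$
$\left(1139 + D{\left(Q,51 \right)}\right) - 2469 = \left(1139 + 2\right) - 2469 = 1141 - 2469 = -1328$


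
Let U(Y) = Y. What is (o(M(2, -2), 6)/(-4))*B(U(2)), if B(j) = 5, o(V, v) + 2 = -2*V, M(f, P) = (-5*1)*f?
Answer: -45/2 ≈ -22.500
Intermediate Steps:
M(f, P) = -5*f
o(V, v) = -2 - 2*V
(o(M(2, -2), 6)/(-4))*B(U(2)) = ((-2 - (-10)*2)/(-4))*5 = ((-2 - 2*(-10))*(-¼))*5 = ((-2 + 20)*(-¼))*5 = (18*(-¼))*5 = -9/2*5 = -45/2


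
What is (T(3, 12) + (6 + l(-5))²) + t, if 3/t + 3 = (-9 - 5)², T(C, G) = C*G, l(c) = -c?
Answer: 30304/193 ≈ 157.02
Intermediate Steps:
t = 3/193 (t = 3/(-3 + (-9 - 5)²) = 3/(-3 + (-14)²) = 3/(-3 + 196) = 3/193 ≈ 0.015544)
(T(3, 12) + (6 + l(-5))²) + t = (3*12 + (6 - 1*(-5))²) + 3/193 = (36 + (6 + 5)²) + 3/193 = (36 + 11²) + 3/193 = (36 + 121) + 3/193 = 157 + 3/193 = 30304/193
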